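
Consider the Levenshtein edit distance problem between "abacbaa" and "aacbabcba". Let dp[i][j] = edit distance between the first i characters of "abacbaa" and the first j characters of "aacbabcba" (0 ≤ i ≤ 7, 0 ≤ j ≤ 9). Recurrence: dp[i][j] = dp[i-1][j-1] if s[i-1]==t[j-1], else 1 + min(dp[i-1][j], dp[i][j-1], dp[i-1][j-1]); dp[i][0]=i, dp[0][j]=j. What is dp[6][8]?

   ''  a  a  c  b  a  b  c  b  a
''  0  1  2  3  4  5  6  7  8  9
 a  1  0  1  2  3  4  5  6  7  8
 b  2  1  1  2  2  3  4  5  6  7
 a  3  2  1  2  3  2  3  4  5  6
 c  4  3  2  1  2  3  3  3  4  5
 b  5  4  3  2  1  2  3  4  3  4
 a  6  5  4  3  2  1  2  3  4  3
 a  7  6  5  4  3  2  2  3  4  4

4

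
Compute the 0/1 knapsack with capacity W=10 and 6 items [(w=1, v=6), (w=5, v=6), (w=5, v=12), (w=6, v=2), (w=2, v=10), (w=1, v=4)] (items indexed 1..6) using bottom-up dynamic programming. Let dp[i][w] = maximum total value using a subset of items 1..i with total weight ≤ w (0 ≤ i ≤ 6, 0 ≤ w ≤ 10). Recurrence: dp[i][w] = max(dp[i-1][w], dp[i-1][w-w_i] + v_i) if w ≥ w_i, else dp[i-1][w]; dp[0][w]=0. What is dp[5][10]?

28

i\w   0   1   2   3   4   5   6   7   8   9  10
  0   0   0   0   0   0   0   0   0   0   0   0
  1   0   6   6   6   6   6   6   6   6   6   6
  2   0   6   6   6   6   6  12  12  12  12  12
  3   0   6   6   6   6  12  18  18  18  18  18
  4   0   6   6   6   6  12  18  18  18  18  18
  5   0   6  10  16  16  16  18  22  28  28  28
  6   0   6  10  16  20  20  20  22  28  32  32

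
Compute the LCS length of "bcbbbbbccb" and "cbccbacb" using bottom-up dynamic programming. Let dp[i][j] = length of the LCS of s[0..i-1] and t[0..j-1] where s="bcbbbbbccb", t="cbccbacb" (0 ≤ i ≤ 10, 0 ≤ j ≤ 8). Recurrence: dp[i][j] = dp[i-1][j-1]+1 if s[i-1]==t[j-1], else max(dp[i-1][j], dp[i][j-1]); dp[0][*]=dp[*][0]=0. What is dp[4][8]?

   ''  c  b  c  c  b  a  c  b
''  0  0  0  0  0  0  0  0  0
 b  0  0  1  1  1  1  1  1  1
 c  0  1  1  2  2  2  2  2  2
 b  0  1  2  2  2  3  3  3  3
 b  0  1  2  2  2  3  3  3  4
 b  0  1  2  2  2  3  3  3  4
 b  0  1  2  2  2  3  3  3  4
 b  0  1  2  2  2  3  3  3  4
 c  0  1  2  3  3  3  3  4  4
 c  0  1  2  3  4  4  4  4  4
 b  0  1  2  3  4  5  5  5  5

4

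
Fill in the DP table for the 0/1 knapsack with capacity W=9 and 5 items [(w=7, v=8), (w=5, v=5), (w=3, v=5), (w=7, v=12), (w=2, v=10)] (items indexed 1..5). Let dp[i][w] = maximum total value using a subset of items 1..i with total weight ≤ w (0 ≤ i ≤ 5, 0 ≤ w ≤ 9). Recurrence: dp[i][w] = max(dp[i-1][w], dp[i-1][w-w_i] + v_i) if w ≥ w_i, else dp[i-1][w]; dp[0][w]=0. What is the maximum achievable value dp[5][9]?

22

i\w   0   1   2   3   4   5   6   7   8   9
  0   0   0   0   0   0   0   0   0   0   0
  1   0   0   0   0   0   0   0   8   8   8
  2   0   0   0   0   0   5   5   8   8   8
  3   0   0   0   5   5   5   5   8  10  10
  4   0   0   0   5   5   5   5  12  12  12
  5   0   0  10  10  10  15  15  15  15  22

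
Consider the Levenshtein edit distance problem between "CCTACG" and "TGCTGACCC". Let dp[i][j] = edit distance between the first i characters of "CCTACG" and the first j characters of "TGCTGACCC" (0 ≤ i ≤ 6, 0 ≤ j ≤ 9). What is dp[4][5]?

   ''  T  G  C  T  G  A  C  C  C
''  0  1  2  3  4  5  6  7  8  9
 C  1  1  2  2  3  4  5  6  7  8
 C  2  2  2  2  3  4  5  5  6  7
 T  3  2  3  3  2  3  4  5  6  7
 A  4  3  3  4  3  3  3  4  5  6
 C  5  4  4  3  4  4  4  3  4  5
 G  6  5  4  4  4  4  5  4  4  5

3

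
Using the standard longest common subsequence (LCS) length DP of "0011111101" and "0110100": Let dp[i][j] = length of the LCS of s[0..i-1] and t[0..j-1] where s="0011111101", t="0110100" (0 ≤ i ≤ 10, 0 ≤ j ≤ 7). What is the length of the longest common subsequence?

   ''  0  1  1  0  1  0  0
''  0  0  0  0  0  0  0  0
 0  0  1  1  1  1  1  1  1
 0  0  1  1  1  2  2  2  2
 1  0  1  2  2  2  3  3  3
 1  0  1  2  3  3  3  3  3
 1  0  1  2  3  3  4  4  4
 1  0  1  2  3  3  4  4  4
 1  0  1  2  3  3  4  4  4
 1  0  1  2  3  3  4  4  4
 0  0  1  2  3  4  4  5  5
 1  0  1  2  3  4  5  5  5

5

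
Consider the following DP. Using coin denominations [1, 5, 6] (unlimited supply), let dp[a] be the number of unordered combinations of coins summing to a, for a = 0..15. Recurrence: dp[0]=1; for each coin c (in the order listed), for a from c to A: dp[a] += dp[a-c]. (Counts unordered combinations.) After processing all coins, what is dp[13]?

6

after  coin     0     1     2     3     4     5     6     7     8     9    10    11    12    13    14    15
          1     1     1     1     1     1     1     1     1     1     1     1     1     1     1     1     1
          5     1     1     1     1     1     2     2     2     2     2     3     3     3     3     3     4
          6     1     1     1     1     1     2     3     3     3     3     4     5     6     6     6     7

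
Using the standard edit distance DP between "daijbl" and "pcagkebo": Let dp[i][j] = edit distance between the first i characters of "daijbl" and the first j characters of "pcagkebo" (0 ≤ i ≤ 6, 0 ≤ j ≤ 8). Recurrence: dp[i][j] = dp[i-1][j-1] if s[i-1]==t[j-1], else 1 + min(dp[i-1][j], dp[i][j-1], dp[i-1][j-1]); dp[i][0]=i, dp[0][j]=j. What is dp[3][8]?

   ''  p  c  a  g  k  e  b  o
''  0  1  2  3  4  5  6  7  8
 d  1  1  2  3  4  5  6  7  8
 a  2  2  2  2  3  4  5  6  7
 i  3  3  3  3  3  4  5  6  7
 j  4  4  4  4  4  4  5  6  7
 b  5  5  5  5  5  5  5  5  6
 l  6  6  6  6  6  6  6  6  6

7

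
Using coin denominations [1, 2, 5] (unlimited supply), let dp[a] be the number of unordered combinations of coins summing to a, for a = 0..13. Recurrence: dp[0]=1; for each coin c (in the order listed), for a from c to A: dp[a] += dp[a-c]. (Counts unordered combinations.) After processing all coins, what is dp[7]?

6

after  coin     0     1     2     3     4     5     6     7     8     9    10    11    12    13
          1     1     1     1     1     1     1     1     1     1     1     1     1     1     1
          2     1     1     2     2     3     3     4     4     5     5     6     6     7     7
          5     1     1     2     2     3     4     5     6     7     8    10    11    13    14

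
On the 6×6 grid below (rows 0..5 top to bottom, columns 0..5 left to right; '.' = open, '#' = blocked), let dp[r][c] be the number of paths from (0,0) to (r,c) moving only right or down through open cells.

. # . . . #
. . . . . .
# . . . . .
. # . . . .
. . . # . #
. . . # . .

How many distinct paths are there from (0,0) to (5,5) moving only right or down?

9

r\c   0   1   2   3   4   5
  0   1   0   0   0   0   0
  1   1   1   1   1   1   1
  2   0   1   2   3   4   5
  3   0   0   2   5   9  14
  4   0   0   2   0   9   0
  5   0   0   2   0   9   9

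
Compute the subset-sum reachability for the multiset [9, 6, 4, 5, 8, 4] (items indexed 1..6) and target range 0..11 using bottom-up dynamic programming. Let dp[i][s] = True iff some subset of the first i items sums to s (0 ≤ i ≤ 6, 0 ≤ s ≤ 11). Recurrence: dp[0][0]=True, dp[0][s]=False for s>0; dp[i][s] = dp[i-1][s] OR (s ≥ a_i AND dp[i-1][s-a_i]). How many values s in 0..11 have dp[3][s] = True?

i\s   0   1   2   3   4   5   6   7   8   9  10  11
  0   T   F   F   F   F   F   F   F   F   F   F   F
  1   T   F   F   F   F   F   F   F   F   T   F   F
  2   T   F   F   F   F   F   T   F   F   T   F   F
  3   T   F   F   F   T   F   T   F   F   T   T   F
  4   T   F   F   F   T   T   T   F   F   T   T   T
  5   T   F   F   F   T   T   T   F   T   T   T   T
  6   T   F   F   F   T   T   T   F   T   T   T   T

5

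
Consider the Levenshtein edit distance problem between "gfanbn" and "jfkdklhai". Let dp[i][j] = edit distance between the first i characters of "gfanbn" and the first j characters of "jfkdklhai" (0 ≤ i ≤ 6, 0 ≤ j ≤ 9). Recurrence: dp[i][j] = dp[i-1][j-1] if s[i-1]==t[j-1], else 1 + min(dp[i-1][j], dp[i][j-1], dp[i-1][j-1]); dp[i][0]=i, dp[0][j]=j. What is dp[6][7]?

   ''  j  f  k  d  k  l  h  a  i
''  0  1  2  3  4  5  6  7  8  9
 g  1  1  2  3  4  5  6  7  8  9
 f  2  2  1  2  3  4  5  6  7  8
 a  3  3  2  2  3  4  5  6  6  7
 n  4  4  3  3  3  4  5  6  7  7
 b  5  5  4  4  4  4  5  6  7  8
 n  6  6  5  5  5  5  5  6  7  8

6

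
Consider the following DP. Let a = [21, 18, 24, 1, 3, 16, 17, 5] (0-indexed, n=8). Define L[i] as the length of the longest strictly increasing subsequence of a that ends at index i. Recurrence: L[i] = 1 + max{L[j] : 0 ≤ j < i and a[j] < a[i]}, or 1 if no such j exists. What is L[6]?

4

   i    0    1    2    3    4    5    6    7
a[i]   21   18   24    1    3   16   17    5
L[i]    1    1    2    1    2    3    4    3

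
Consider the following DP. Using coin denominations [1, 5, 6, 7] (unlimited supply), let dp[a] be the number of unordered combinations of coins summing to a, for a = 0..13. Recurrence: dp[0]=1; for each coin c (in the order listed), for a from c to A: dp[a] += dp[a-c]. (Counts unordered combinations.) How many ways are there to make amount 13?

after  coin     0     1     2     3     4     5     6     7     8     9    10    11    12    13
          1     1     1     1     1     1     1     1     1     1     1     1     1     1     1
          5     1     1     1     1     1     2     2     2     2     2     3     3     3     3
          6     1     1     1     1     1     2     3     3     3     3     4     5     6     6
          7     1     1     1     1     1     2     3     4     4     4     5     6     8     9

9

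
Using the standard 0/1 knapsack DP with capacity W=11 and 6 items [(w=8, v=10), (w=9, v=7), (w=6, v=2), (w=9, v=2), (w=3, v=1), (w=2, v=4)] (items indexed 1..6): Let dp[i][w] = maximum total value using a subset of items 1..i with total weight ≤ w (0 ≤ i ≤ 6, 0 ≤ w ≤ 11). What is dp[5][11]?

i\w   0   1   2   3   4   5   6   7   8   9  10  11
  0   0   0   0   0   0   0   0   0   0   0   0   0
  1   0   0   0   0   0   0   0   0  10  10  10  10
  2   0   0   0   0   0   0   0   0  10  10  10  10
  3   0   0   0   0   0   0   2   2  10  10  10  10
  4   0   0   0   0   0   0   2   2  10  10  10  10
  5   0   0   0   1   1   1   2   2  10  10  10  11
  6   0   0   4   4   4   5   5   5  10  10  14  14

11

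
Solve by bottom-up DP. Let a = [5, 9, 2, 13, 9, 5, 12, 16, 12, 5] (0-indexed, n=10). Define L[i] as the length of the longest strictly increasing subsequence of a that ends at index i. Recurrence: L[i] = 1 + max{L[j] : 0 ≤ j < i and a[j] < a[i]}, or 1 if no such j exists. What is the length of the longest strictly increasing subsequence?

   i    0    1    2    3    4    5    6    7    8    9
a[i]    5    9    2   13    9    5   12   16   12    5
L[i]    1    2    1    3    2    2    3    4    3    2

4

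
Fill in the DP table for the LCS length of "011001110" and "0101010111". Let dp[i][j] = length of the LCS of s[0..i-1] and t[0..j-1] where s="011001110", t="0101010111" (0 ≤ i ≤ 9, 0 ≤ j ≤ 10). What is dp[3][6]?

   ''  0  1  0  1  0  1  0  1  1  1
''  0  0  0  0  0  0  0  0  0  0  0
 0  0  1  1  1  1  1  1  1  1  1  1
 1  0  1  2  2  2  2  2  2  2  2  2
 1  0  1  2  2  3  3  3  3  3  3  3
 0  0  1  2  3  3  4  4  4  4  4  4
 0  0  1  2  3  3  4  4  5  5  5  5
 1  0  1  2  3  4  4  5  5  6  6  6
 1  0  1  2  3  4  4  5  5  6  7  7
 1  0  1  2  3  4  4  5  5  6  7  8
 0  0  1  2  3  4  5  5  6  6  7  8

3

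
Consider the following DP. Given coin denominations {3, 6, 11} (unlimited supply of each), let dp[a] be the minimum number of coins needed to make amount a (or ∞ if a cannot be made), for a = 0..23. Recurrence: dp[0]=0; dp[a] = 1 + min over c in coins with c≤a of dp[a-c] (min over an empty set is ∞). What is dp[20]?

3

 a  0  1  2  3  4  5  6  7  8  9 10 11 12 13 14 15 16 17 18 19 20 21 22 23
dp  0  -  -  1  -  -  1  -  -  2  -  1  2  -  2  3  -  2  3  -  3  4  2  3
(- denotes ∞ / unreachable)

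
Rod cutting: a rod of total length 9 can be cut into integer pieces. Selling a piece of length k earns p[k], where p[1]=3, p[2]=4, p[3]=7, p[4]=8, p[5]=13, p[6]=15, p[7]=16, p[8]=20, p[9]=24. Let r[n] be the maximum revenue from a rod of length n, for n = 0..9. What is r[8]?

   n    0    1    2    3    4    5    6    7    8    9
r[n]    0    3    6    9   12   15   18   21   24   27

24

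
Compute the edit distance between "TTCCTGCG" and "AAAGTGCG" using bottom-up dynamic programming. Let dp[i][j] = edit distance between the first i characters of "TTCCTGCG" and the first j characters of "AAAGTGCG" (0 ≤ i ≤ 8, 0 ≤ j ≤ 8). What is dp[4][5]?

   ''  A  A  A  G  T  G  C  G
''  0  1  2  3  4  5  6  7  8
 T  1  1  2  3  4  4  5  6  7
 T  2  2  2  3  4  4  5  6  7
 C  3  3  3  3  4  5  5  5  6
 C  4  4  4  4  4  5  6  5  6
 T  5  5  5  5  5  4  5  6  6
 G  6  6  6  6  5  5  4  5  6
 C  7  7  7  7  6  6  5  4  5
 G  8  8  8  8  7  7  6  5  4

5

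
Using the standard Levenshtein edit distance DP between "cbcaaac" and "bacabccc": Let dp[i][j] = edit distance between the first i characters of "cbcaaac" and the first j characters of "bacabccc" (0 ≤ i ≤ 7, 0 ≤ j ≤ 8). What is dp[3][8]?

5

   ''  b  a  c  a  b  c  c  c
''  0  1  2  3  4  5  6  7  8
 c  1  1  2  2  3  4  5  6  7
 b  2  1  2  3  3  3  4  5  6
 c  3  2  2  2  3  4  3  4  5
 a  4  3  2  3  2  3  4  4  5
 a  5  4  3  3  3  3  4  5  5
 a  6  5  4  4  3  4  4  5  6
 c  7  6  5  4  4  4  4  4  5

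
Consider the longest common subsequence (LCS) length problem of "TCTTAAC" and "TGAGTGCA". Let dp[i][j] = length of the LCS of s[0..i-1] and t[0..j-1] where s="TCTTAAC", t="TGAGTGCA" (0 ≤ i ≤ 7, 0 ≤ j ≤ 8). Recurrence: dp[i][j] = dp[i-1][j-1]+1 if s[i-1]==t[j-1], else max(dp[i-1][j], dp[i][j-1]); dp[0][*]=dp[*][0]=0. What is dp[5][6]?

2

   ''  T  G  A  G  T  G  C  A
''  0  0  0  0  0  0  0  0  0
 T  0  1  1  1  1  1  1  1  1
 C  0  1  1  1  1  1  1  2  2
 T  0  1  1  1  1  2  2  2  2
 T  0  1  1  1  1  2  2  2  2
 A  0  1  1  2  2  2  2  2  3
 A  0  1  1  2  2  2  2  2  3
 C  0  1  1  2  2  2  2  3  3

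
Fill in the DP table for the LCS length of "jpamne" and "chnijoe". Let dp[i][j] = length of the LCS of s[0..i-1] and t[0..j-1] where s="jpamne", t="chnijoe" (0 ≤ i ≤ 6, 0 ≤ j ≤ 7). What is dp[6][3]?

   ''  c  h  n  i  j  o  e
''  0  0  0  0  0  0  0  0
 j  0  0  0  0  0  1  1  1
 p  0  0  0  0  0  1  1  1
 a  0  0  0  0  0  1  1  1
 m  0  0  0  0  0  1  1  1
 n  0  0  0  1  1  1  1  1
 e  0  0  0  1  1  1  1  2

1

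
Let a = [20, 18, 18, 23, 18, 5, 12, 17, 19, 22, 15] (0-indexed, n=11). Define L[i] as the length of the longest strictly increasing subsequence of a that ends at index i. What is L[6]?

2

   i    0    1    2    3    4    5    6    7    8    9   10
a[i]   20   18   18   23   18    5   12   17   19   22   15
L[i]    1    1    1    2    1    1    2    3    4    5    3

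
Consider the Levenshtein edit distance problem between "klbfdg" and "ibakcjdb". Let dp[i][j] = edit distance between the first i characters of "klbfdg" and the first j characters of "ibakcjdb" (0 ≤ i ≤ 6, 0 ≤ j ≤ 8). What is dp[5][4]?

4

   ''  i  b  a  k  c  j  d  b
''  0  1  2  3  4  5  6  7  8
 k  1  1  2  3  3  4  5  6  7
 l  2  2  2  3  4  4  5  6  7
 b  3  3  2  3  4  5  5  6  6
 f  4  4  3  3  4  5  6  6  7
 d  5  5  4  4  4  5  6  6  7
 g  6  6  5  5  5  5  6  7  7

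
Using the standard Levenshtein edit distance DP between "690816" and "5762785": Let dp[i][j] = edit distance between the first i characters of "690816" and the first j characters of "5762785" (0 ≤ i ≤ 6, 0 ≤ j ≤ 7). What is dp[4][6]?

4

   ''  5  7  6  2  7  8  5
''  0  1  2  3  4  5  6  7
 6  1  1  2  2  3  4  5  6
 9  2  2  2  3  3  4  5  6
 0  3  3  3  3  4  4  5  6
 8  4  4  4  4  4  5  4  5
 1  5  5  5  5  5  5  5  5
 6  6  6  6  5  6  6  6  6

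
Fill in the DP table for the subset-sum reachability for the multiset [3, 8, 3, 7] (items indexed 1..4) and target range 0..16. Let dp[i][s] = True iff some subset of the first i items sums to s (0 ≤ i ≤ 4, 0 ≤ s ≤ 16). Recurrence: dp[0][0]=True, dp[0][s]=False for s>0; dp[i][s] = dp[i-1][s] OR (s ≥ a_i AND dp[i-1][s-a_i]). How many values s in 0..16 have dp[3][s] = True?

6

i\s   0   1   2   3   4   5   6   7   8   9  10  11  12  13  14  15  16
  0   T   F   F   F   F   F   F   F   F   F   F   F   F   F   F   F   F
  1   T   F   F   T   F   F   F   F   F   F   F   F   F   F   F   F   F
  2   T   F   F   T   F   F   F   F   T   F   F   T   F   F   F   F   F
  3   T   F   F   T   F   F   T   F   T   F   F   T   F   F   T   F   F
  4   T   F   F   T   F   F   T   T   T   F   T   T   F   T   T   T   F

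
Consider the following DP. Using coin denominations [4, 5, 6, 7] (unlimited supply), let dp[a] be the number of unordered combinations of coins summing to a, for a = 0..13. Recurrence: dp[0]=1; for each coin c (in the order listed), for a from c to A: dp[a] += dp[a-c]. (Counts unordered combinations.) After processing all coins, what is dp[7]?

after  coin     0     1     2     3     4     5     6     7     8     9    10    11    12    13
          4     1     0     0     0     1     0     0     0     1     0     0     0     1     0
          5     1     0     0     0     1     1     0     0     1     1     1     0     1     1
          6     1     0     0     0     1     1     1     0     1     1     2     1     2     1
          7     1     0     0     0     1     1     1     1     1     1     2     2     3     2

1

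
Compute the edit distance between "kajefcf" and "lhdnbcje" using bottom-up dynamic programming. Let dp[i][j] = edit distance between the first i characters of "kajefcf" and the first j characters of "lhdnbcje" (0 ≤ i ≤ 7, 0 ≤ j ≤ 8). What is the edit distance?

   ''  l  h  d  n  b  c  j  e
''  0  1  2  3  4  5  6  7  8
 k  1  1  2  3  4  5  6  7  8
 a  2  2  2  3  4  5  6  7  8
 j  3  3  3  3  4  5  6  6  7
 e  4  4  4  4  4  5  6  7  6
 f  5  5  5  5  5  5  6  7  7
 c  6  6  6  6  6  6  5  6  7
 f  7  7  7  7  7  7  6  6  7

7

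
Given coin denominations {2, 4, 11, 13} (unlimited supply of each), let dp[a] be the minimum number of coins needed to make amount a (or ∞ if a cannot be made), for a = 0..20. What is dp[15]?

 a  0  1  2  3  4  5  6  7  8  9 10 11 12 13 14 15 16 17 18 19 20
dp  0  -  1  -  1  -  2  -  2  -  3  1  3  1  4  2  4  2  5  3  5
(- denotes ∞ / unreachable)

2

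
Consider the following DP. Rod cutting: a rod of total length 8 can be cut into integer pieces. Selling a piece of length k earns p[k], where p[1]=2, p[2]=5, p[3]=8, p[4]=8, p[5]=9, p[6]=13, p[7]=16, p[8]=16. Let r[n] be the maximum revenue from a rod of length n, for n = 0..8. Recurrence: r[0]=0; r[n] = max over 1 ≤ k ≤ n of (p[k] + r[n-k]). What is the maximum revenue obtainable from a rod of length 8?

21

   n    0    1    2    3    4    5    6    7    8
r[n]    0    2    5    8   10   13   16   18   21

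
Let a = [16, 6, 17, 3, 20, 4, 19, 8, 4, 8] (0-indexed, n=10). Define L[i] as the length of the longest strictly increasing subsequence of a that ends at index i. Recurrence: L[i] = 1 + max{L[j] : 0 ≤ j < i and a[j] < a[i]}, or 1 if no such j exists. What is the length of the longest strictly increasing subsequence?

   i    0    1    2    3    4    5    6    7    8    9
a[i]   16    6   17    3   20    4   19    8    4    8
L[i]    1    1    2    1    3    2    3    3    2    3

3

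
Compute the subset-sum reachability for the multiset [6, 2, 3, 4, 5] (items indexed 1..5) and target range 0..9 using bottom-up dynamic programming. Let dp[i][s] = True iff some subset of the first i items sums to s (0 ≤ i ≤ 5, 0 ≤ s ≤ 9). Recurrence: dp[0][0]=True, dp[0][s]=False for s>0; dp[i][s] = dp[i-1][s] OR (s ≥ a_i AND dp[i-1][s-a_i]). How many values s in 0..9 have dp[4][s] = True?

9

i\s   0   1   2   3   4   5   6   7   8   9
  0   T   F   F   F   F   F   F   F   F   F
  1   T   F   F   F   F   F   T   F   F   F
  2   T   F   T   F   F   F   T   F   T   F
  3   T   F   T   T   F   T   T   F   T   T
  4   T   F   T   T   T   T   T   T   T   T
  5   T   F   T   T   T   T   T   T   T   T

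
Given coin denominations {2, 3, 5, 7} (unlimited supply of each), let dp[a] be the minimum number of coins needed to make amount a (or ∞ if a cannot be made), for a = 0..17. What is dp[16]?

3

 a  0  1  2  3  4  5  6  7  8  9 10 11 12 13 14 15 16 17
dp  0  -  1  1  2  1  2  1  2  2  2  3  2  3  2  3  3  3
(- denotes ∞ / unreachable)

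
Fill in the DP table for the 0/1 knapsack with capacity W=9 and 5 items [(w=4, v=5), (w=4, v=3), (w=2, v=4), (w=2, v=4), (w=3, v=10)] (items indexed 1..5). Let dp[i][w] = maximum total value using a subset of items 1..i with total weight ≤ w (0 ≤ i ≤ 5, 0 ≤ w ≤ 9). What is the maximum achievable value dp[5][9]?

i\w   0   1   2   3   4   5   6   7   8   9
  0   0   0   0   0   0   0   0   0   0   0
  1   0   0   0   0   5   5   5   5   5   5
  2   0   0   0   0   5   5   5   5   8   8
  3   0   0   4   4   5   5   9   9   9   9
  4   0   0   4   4   8   8   9   9  13  13
  5   0   0   4  10  10  14  14  18  18  19

19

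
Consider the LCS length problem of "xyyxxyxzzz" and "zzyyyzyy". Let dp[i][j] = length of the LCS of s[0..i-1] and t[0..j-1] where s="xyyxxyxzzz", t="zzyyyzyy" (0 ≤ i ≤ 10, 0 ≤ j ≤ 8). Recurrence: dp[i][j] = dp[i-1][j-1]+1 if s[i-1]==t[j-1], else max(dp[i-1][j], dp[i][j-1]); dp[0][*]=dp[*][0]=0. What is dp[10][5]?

   ''  z  z  y  y  y  z  y  y
''  0  0  0  0  0  0  0  0  0
 x  0  0  0  0  0  0  0  0  0
 y  0  0  0  1  1  1  1  1  1
 y  0  0  0  1  2  2  2  2  2
 x  0  0  0  1  2  2  2  2  2
 x  0  0  0  1  2  2  2  2  2
 y  0  0  0  1  2  3  3  3  3
 x  0  0  0  1  2  3  3  3  3
 z  0  1  1  1  2  3  4  4  4
 z  0  1  2  2  2  3  4  4  4
 z  0  1  2  2  2  3  4  4  4

3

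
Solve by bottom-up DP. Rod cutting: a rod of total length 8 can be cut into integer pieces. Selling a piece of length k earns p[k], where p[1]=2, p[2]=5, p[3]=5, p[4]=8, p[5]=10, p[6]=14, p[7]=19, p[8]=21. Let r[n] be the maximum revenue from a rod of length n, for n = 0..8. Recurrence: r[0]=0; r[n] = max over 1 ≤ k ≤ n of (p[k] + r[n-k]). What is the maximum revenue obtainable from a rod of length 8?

   n    0    1    2    3    4    5    6    7    8
r[n]    0    2    5    7   10   12   15   19   21

21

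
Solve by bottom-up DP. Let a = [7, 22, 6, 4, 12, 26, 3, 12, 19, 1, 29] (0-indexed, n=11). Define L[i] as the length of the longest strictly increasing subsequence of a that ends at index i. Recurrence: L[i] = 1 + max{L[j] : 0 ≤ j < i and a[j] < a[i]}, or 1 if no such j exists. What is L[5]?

3

   i    0    1    2    3    4    5    6    7    8    9   10
a[i]    7   22    6    4   12   26    3   12   19    1   29
L[i]    1    2    1    1    2    3    1    2    3    1    4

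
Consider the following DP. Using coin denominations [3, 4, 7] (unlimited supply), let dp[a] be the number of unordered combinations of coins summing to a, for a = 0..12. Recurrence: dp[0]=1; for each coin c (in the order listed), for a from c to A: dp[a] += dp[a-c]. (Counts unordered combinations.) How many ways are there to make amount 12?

after  coin     0     1     2     3     4     5     6     7     8     9    10    11    12
          3     1     0     0     1     0     0     1     0     0     1     0     0     1
          4     1     0     0     1     1     0     1     1     1     1     1     1     2
          7     1     0     0     1     1     0     1     2     1     1     2     2     2

2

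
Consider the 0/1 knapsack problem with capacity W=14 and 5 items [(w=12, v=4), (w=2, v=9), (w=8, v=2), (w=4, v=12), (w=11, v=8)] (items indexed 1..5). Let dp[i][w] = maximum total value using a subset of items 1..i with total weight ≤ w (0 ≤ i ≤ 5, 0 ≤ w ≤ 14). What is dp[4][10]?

21

i\w   0   1   2   3   4   5   6   7   8   9  10  11  12  13  14
  0   0   0   0   0   0   0   0   0   0   0   0   0   0   0   0
  1   0   0   0   0   0   0   0   0   0   0   0   0   4   4   4
  2   0   0   9   9   9   9   9   9   9   9   9   9   9   9  13
  3   0   0   9   9   9   9   9   9   9   9  11  11  11  11  13
  4   0   0   9   9  12  12  21  21  21  21  21  21  21  21  23
  5   0   0   9   9  12  12  21  21  21  21  21  21  21  21  23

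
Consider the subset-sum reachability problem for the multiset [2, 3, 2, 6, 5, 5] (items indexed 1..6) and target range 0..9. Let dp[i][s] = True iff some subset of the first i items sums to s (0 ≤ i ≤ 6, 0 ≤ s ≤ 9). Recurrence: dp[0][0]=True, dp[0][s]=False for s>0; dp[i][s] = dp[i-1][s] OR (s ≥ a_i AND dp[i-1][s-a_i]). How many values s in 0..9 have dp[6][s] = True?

i\s   0   1   2   3   4   5   6   7   8   9
  0   T   F   F   F   F   F   F   F   F   F
  1   T   F   T   F   F   F   F   F   F   F
  2   T   F   T   T   F   T   F   F   F   F
  3   T   F   T   T   T   T   F   T   F   F
  4   T   F   T   T   T   T   T   T   T   T
  5   T   F   T   T   T   T   T   T   T   T
  6   T   F   T   T   T   T   T   T   T   T

9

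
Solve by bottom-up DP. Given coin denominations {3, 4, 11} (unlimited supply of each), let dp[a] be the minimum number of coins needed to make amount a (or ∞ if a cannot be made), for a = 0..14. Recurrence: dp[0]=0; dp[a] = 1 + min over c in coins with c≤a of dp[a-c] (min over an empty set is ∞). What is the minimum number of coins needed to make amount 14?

2

 a  0  1  2  3  4  5  6  7  8  9 10 11 12 13 14
dp  0  -  -  1  1  -  2  2  2  3  3  1  3  4  2
(- denotes ∞ / unreachable)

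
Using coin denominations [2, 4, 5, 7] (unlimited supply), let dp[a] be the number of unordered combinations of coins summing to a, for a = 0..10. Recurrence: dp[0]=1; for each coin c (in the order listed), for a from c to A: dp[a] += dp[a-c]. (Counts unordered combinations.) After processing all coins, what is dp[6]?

2

after  coin     0     1     2     3     4     5     6     7     8     9    10
          2     1     0     1     0     1     0     1     0     1     0     1
          4     1     0     1     0     2     0     2     0     3     0     3
          5     1     0     1     0     2     1     2     1     3     2     4
          7     1     0     1     0     2     1     2     2     3     3     4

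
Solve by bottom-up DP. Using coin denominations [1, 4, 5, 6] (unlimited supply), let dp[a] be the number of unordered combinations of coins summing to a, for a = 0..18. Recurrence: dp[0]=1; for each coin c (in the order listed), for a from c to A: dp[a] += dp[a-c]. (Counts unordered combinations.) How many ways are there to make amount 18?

24

after  coin     0     1     2     3     4     5     6     7     8     9    10    11    12    13    14    15    16    17    18
          1     1     1     1     1     1     1     1     1     1     1     1     1     1     1     1     1     1     1     1
          4     1     1     1     1     2     2     2     2     3     3     3     3     4     4     4     4     5     5     5
          5     1     1     1     1     2     3     3     3     4     5     6     6     7     8     9    10    11    12    13
          6     1     1     1     1     2     3     4     4     5     6     8     9    11    12    14    16    19    21    24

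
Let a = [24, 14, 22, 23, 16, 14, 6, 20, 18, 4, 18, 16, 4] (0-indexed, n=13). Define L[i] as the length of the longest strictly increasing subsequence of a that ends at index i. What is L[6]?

   i    0    1    2    3    4    5    6    7    8    9   10   11   12
a[i]   24   14   22   23   16   14    6   20   18    4   18   16    4
L[i]    1    1    2    3    2    1    1    3    3    1    3    2    1

1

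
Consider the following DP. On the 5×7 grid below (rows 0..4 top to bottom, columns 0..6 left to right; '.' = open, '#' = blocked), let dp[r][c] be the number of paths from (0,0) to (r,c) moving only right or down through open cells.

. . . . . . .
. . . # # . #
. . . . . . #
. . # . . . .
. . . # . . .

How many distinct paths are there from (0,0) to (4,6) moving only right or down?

50

r\c   0   1   2   3   4   5   6
  0   1   1   1   1   1   1   1
  1   1   2   3   0   0   1   0
  2   1   3   6   6   6   7   0
  3   1   4   0   6  12  19  19
  4   1   5   5   0  12  31  50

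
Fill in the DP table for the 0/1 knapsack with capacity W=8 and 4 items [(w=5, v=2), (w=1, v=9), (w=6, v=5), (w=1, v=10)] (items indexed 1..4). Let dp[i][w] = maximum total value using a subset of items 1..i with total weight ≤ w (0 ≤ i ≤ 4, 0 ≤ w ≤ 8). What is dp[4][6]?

19

i\w   0   1   2   3   4   5   6   7   8
  0   0   0   0   0   0   0   0   0   0
  1   0   0   0   0   0   2   2   2   2
  2   0   9   9   9   9   9  11  11  11
  3   0   9   9   9   9   9  11  14  14
  4   0  10  19  19  19  19  19  21  24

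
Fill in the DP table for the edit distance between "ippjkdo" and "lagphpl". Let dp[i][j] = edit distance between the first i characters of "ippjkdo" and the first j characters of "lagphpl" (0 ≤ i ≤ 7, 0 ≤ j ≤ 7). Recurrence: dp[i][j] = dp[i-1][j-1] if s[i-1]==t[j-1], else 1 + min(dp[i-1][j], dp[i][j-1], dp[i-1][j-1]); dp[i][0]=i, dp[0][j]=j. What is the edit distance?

7

   ''  l  a  g  p  h  p  l
''  0  1  2  3  4  5  6  7
 i  1  1  2  3  4  5  6  7
 p  2  2  2  3  3  4  5  6
 p  3  3  3  3  3  4  4  5
 j  4  4  4  4  4  4  5  5
 k  5  5  5  5  5  5  5  6
 d  6  6  6  6  6  6  6  6
 o  7  7  7  7  7  7  7  7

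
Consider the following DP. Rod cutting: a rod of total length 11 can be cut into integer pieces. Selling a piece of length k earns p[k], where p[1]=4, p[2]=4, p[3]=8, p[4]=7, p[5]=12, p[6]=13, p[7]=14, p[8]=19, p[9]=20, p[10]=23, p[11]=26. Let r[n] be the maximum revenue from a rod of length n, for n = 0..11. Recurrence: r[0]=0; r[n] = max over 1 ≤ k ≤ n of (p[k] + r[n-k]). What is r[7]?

28

   n    0    1    2    3    4    5    6    7    8    9   10   11
r[n]    0    4    8   12   16   20   24   28   32   36   40   44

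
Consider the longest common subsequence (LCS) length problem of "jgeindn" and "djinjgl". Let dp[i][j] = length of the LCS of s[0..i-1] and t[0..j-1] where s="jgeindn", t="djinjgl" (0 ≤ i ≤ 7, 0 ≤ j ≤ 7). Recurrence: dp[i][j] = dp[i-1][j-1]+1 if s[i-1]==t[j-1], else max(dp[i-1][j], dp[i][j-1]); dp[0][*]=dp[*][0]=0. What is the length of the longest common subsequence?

3

   ''  d  j  i  n  j  g  l
''  0  0  0  0  0  0  0  0
 j  0  0  1  1  1  1  1  1
 g  0  0  1  1  1  1  2  2
 e  0  0  1  1  1  1  2  2
 i  0  0  1  2  2  2  2  2
 n  0  0  1  2  3  3  3  3
 d  0  1  1  2  3  3  3  3
 n  0  1  1  2  3  3  3  3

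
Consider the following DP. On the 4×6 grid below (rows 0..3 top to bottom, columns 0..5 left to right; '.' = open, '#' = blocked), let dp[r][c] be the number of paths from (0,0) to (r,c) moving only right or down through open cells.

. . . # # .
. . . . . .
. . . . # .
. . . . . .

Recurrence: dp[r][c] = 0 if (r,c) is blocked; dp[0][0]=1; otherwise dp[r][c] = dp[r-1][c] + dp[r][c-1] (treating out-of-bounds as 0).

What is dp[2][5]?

3

r\c   0   1   2   3   4   5
  0   1   1   1   0   0   0
  1   1   2   3   3   3   3
  2   1   3   6   9   0   3
  3   1   4  10  19  19  22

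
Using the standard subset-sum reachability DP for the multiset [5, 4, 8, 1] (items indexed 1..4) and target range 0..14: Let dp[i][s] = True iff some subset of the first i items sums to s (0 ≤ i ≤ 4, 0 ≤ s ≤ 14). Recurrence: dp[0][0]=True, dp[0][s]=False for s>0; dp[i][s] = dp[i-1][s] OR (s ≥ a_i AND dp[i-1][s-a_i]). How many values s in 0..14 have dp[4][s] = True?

11

i\s   0   1   2   3   4   5   6   7   8   9  10  11  12  13  14
  0   T   F   F   F   F   F   F   F   F   F   F   F   F   F   F
  1   T   F   F   F   F   T   F   F   F   F   F   F   F   F   F
  2   T   F   F   F   T   T   F   F   F   T   F   F   F   F   F
  3   T   F   F   F   T   T   F   F   T   T   F   F   T   T   F
  4   T   T   F   F   T   T   T   F   T   T   T   F   T   T   T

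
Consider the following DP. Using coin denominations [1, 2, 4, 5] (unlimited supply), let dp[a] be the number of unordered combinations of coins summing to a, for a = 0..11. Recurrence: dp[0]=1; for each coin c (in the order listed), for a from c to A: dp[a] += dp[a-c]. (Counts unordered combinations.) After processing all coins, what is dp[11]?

19

after  coin     0     1     2     3     4     5     6     7     8     9    10    11
          1     1     1     1     1     1     1     1     1     1     1     1     1
          2     1     1     2     2     3     3     4     4     5     5     6     6
          4     1     1     2     2     4     4     6     6     9     9    12    12
          5     1     1     2     2     4     5     7     8    11    13    17    19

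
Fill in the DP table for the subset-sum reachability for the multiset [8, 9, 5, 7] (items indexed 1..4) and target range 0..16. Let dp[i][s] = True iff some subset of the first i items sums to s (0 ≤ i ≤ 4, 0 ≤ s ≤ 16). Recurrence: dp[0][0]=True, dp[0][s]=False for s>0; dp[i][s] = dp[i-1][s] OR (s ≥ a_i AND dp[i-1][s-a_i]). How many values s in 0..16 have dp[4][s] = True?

10

i\s   0   1   2   3   4   5   6   7   8   9  10  11  12  13  14  15  16
  0   T   F   F   F   F   F   F   F   F   F   F   F   F   F   F   F   F
  1   T   F   F   F   F   F   F   F   T   F   F   F   F   F   F   F   F
  2   T   F   F   F   F   F   F   F   T   T   F   F   F   F   F   F   F
  3   T   F   F   F   F   T   F   F   T   T   F   F   F   T   T   F   F
  4   T   F   F   F   F   T   F   T   T   T   F   F   T   T   T   T   T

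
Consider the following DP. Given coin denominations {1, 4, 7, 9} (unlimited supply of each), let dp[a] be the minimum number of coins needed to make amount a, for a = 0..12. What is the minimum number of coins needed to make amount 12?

 a  0  1  2  3  4  5  6  7  8  9 10 11 12
dp  0  1  2  3  1  2  3  1  2  1  2  2  3

3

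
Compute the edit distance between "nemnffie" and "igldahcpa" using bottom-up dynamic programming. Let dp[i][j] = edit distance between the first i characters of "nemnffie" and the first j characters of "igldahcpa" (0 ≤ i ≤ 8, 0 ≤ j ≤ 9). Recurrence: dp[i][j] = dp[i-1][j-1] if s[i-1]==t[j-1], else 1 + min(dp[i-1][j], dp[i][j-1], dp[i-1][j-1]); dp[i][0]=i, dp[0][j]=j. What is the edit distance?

9

   ''  i  g  l  d  a  h  c  p  a
''  0  1  2  3  4  5  6  7  8  9
 n  1  1  2  3  4  5  6  7  8  9
 e  2  2  2  3  4  5  6  7  8  9
 m  3  3  3  3  4  5  6  7  8  9
 n  4  4  4  4  4  5  6  7  8  9
 f  5  5  5  5  5  5  6  7  8  9
 f  6  6  6  6  6  6  6  7  8  9
 i  7  6  7  7  7  7  7  7  8  9
 e  8  7  7  8  8  8  8  8  8  9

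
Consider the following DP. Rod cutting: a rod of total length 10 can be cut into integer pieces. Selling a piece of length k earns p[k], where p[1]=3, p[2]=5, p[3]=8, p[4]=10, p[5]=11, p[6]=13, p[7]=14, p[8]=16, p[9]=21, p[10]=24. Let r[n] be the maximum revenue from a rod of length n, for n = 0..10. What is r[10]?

   n    0    1    2    3    4    5    6    7    8    9   10
r[n]    0    3    6    9   12   15   18   21   24   27   30

30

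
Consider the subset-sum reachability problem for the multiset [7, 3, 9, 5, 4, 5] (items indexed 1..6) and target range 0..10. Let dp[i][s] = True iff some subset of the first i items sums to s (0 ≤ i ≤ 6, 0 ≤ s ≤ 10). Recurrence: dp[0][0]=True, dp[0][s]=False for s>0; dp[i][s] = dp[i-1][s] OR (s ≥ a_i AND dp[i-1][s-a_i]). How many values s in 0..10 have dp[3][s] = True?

5

i\s   0   1   2   3   4   5   6   7   8   9  10
  0   T   F   F   F   F   F   F   F   F   F   F
  1   T   F   F   F   F   F   F   T   F   F   F
  2   T   F   F   T   F   F   F   T   F   F   T
  3   T   F   F   T   F   F   F   T   F   T   T
  4   T   F   F   T   F   T   F   T   T   T   T
  5   T   F   F   T   T   T   F   T   T   T   T
  6   T   F   F   T   T   T   F   T   T   T   T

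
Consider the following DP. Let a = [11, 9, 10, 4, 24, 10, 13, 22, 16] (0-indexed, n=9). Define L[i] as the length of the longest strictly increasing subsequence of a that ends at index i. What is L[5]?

2

   i    0    1    2    3    4    5    6    7    8
a[i]   11    9   10    4   24   10   13   22   16
L[i]    1    1    2    1    3    2    3    4    4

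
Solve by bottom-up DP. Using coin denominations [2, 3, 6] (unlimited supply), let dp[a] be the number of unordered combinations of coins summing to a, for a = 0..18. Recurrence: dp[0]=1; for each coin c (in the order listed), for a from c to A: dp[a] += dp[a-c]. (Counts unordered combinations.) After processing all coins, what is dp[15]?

after  coin     0     1     2     3     4     5     6     7     8     9    10    11    12    13    14    15    16    17    18
          2     1     0     1     0     1     0     1     0     1     0     1     0     1     0     1     0     1     0     1
          3     1     0     1     1     1     1     2     1     2     2     2     2     3     2     3     3     3     3     4
          6     1     0     1     1     1     1     3     1     3     3     3     3     6     3     6     6     6     6    10

6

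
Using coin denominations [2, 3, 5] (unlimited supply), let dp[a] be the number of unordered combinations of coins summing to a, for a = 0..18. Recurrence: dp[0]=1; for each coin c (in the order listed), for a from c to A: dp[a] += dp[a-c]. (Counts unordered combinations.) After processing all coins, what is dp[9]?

3

after  coin     0     1     2     3     4     5     6     7     8     9    10    11    12    13    14    15    16    17    18
          2     1     0     1     0     1     0     1     0     1     0     1     0     1     0     1     0     1     0     1
          3     1     0     1     1     1     1     2     1     2     2     2     2     3     2     3     3     3     3     4
          5     1     0     1     1     1     2     2     2     3     3     4     4     5     5     6     7     7     8     9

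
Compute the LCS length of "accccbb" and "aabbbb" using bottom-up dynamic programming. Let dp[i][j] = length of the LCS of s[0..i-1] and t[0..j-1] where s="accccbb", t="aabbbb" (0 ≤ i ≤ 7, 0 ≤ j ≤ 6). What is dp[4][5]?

1

   ''  a  a  b  b  b  b
''  0  0  0  0  0  0  0
 a  0  1  1  1  1  1  1
 c  0  1  1  1  1  1  1
 c  0  1  1  1  1  1  1
 c  0  1  1  1  1  1  1
 c  0  1  1  1  1  1  1
 b  0  1  1  2  2  2  2
 b  0  1  1  2  3  3  3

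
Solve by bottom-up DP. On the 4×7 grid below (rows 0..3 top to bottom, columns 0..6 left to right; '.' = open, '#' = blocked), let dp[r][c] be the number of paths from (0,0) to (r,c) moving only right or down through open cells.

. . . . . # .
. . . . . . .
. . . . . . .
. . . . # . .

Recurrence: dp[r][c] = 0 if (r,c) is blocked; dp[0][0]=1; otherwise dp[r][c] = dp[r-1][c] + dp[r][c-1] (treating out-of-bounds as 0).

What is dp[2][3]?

r\c   0   1   2   3   4   5   6
  0   1   1   1   1   1   0   0
  1   1   2   3   4   5   5   5
  2   1   3   6  10  15  20  25
  3   1   4  10  20   0  20  45

10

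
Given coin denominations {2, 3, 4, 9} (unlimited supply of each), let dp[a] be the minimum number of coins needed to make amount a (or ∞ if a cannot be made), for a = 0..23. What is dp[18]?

 a  0  1  2  3  4  5  6  7  8  9 10 11 12 13 14 15 16 17 18 19 20 21 22 23
dp  0  -  1  1  1  2  2  2  2  1  3  2  2  2  3  3  3  3  2  4  3  3  3  4
(- denotes ∞ / unreachable)

2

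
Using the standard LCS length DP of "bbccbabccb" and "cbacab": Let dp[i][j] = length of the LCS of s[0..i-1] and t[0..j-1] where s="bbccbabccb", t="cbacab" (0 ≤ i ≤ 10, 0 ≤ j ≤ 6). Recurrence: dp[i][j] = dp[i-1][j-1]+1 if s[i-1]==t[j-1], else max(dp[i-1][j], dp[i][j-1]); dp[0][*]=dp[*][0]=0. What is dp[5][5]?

2

   ''  c  b  a  c  a  b
''  0  0  0  0  0  0  0
 b  0  0  1  1  1  1  1
 b  0  0  1  1  1  1  2
 c  0  1  1  1  2  2  2
 c  0  1  1  1  2  2  2
 b  0  1  2  2  2  2  3
 a  0  1  2  3  3  3  3
 b  0  1  2  3  3  3  4
 c  0  1  2  3  4  4  4
 c  0  1  2  3  4  4  4
 b  0  1  2  3  4  4  5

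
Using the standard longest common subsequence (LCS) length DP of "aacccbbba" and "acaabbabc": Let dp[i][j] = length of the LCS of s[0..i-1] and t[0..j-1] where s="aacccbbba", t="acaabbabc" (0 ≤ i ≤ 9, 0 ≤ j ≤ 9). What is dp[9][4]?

3

   ''  a  c  a  a  b  b  a  b  c
''  0  0  0  0  0  0  0  0  0  0
 a  0  1  1  1  1  1  1  1  1  1
 a  0  1  1  2  2  2  2  2  2  2
 c  0  1  2  2  2  2  2  2  2  3
 c  0  1  2  2  2  2  2  2  2  3
 c  0  1  2  2  2  2  2  2  2  3
 b  0  1  2  2  2  3  3  3  3  3
 b  0  1  2  2  2  3  4  4  4  4
 b  0  1  2  2  2  3  4  4  5  5
 a  0  1  2  3  3  3  4  5  5  5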